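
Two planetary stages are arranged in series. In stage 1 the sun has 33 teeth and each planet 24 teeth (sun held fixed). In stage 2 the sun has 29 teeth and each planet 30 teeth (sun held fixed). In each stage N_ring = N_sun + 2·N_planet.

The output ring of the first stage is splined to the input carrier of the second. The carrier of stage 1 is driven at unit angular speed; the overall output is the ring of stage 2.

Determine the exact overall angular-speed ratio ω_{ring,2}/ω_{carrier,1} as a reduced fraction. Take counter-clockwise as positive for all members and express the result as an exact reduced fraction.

Stage 1: N_ring = 33 + 2·24 = 81
Stage 1: 33(ω_s−ω_c) = −81(ω_r−ω_c),  ω_s=0, ω_c=1
Stage 1: ω_r = 1 − (33/81)(0−1) = 38/27
  ⇒ ω_r¹/ω_c¹ = 38/27
Stage 2: N_ring = 29 + 2·30 = 89
Stage 2: 29(ω_s−ω_c) = −89(ω_r−ω_c),  ω_s=0, ω_c=1
Stage 2: ω_r = 1 − (29/89)(0−1) = 118/89
  ⇒ ω_r²/ω_c² = 118/89
Coupling ω_c² = ω_r¹ ⇒ overall = 38/27 × 118/89 = 4484/2403

4484/2403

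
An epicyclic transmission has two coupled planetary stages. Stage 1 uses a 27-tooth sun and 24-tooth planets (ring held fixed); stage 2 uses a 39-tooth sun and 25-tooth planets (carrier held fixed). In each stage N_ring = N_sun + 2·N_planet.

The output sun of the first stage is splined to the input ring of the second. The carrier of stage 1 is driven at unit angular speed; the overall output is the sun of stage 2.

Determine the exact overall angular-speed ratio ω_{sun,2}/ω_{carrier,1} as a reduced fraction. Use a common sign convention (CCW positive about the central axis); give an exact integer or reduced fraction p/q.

-3026/351

Stage 1: N_ring = 27 + 2·24 = 75
Stage 1: 27(ω_s−ω_c) = −75(ω_r−ω_c),  ω_r=0, ω_c=1
Stage 1: ω_s = 1 − (75/27)(0−1) = 34/9
  ⇒ ω_s¹/ω_c¹ = 34/9
Stage 2: N_ring = 39 + 2·25 = 89
Stage 2: 39(ω_s−ω_c) = −89(ω_r−ω_c),  ω_c=0, ω_r=1
Stage 2: ω_s = 0 − (89/39)(1−0) = -89/39
  ⇒ ω_s²/ω_r² = -89/39
Coupling ω_r² = ω_s¹ ⇒ overall = 34/9 × -89/39 = -3026/351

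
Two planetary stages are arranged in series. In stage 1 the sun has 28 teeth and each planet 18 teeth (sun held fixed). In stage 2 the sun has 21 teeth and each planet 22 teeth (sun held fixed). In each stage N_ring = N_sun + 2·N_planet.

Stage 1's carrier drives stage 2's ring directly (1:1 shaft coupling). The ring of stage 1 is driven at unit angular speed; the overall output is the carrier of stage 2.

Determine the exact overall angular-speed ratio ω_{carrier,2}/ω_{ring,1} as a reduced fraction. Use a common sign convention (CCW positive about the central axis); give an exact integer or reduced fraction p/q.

Stage 1: N_ring = 28 + 2·18 = 64
Stage 1: 28(ω_s−ω_c) = −64(ω_r−ω_c),  ω_s=0, ω_r=1
Stage 1: 28(0−ω_c) = −64(1−ω_c)  ⇒  92ω_c = 64  ⇒  ω_c = 16/23
  ⇒ ω_c¹/ω_r¹ = 16/23
Stage 2: N_ring = 21 + 2·22 = 65
Stage 2: 21(ω_s−ω_c) = −65(ω_r−ω_c),  ω_s=0, ω_r=1
Stage 2: 21(0−ω_c) = −65(1−ω_c)  ⇒  86ω_c = 65  ⇒  ω_c = 65/86
  ⇒ ω_c²/ω_r² = 65/86
Coupling ω_r² = ω_c¹ ⇒ overall = 16/23 × 65/86 = 520/989

520/989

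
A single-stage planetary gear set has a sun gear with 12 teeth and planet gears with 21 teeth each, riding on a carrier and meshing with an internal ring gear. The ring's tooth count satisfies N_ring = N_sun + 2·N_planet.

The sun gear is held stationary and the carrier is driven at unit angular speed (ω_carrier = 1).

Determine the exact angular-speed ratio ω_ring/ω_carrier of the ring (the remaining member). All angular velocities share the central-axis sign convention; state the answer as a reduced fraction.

11/9

N_ring = 12 + 2·21 = 54
12(ω_s−ω_c) = −54(ω_r−ω_c),  ω_s=0, ω_c=1
ω_r = 1 − (12/54)(0−1) = 11/9
ω_r/ω_c = 11/9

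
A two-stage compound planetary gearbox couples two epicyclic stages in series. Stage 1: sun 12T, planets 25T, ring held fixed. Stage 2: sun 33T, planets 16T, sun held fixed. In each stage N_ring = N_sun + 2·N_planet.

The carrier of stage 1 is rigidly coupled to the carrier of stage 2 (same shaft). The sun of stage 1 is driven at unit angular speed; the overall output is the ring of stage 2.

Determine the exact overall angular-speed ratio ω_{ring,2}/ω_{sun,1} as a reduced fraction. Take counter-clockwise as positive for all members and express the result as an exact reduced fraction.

Stage 1: N_ring = 12 + 2·25 = 62
Stage 1: 12(ω_s−ω_c) = −62(ω_r−ω_c),  ω_r=0, ω_s=1
Stage 1: 12(1−ω_c) = −62(0−ω_c)  ⇒  74ω_c = 12  ⇒  ω_c = 6/37
  ⇒ ω_c¹/ω_s¹ = 6/37
Stage 2: N_ring = 33 + 2·16 = 65
Stage 2: 33(ω_s−ω_c) = −65(ω_r−ω_c),  ω_s=0, ω_c=1
Stage 2: ω_r = 1 − (33/65)(0−1) = 98/65
  ⇒ ω_r²/ω_c² = 98/65
Coupling ω_c² = ω_c¹ ⇒ overall = 6/37 × 98/65 = 588/2405

588/2405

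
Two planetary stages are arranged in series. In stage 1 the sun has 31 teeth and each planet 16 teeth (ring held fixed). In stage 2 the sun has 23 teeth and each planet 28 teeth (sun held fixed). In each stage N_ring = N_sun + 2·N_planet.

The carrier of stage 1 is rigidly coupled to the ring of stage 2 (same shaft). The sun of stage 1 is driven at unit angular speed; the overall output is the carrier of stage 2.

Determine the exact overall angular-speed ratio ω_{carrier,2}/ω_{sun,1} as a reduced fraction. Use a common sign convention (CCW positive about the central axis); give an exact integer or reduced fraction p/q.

Stage 1: N_ring = 31 + 2·16 = 63
Stage 1: 31(ω_s−ω_c) = −63(ω_r−ω_c),  ω_r=0, ω_s=1
Stage 1: 31(1−ω_c) = −63(0−ω_c)  ⇒  94ω_c = 31  ⇒  ω_c = 31/94
  ⇒ ω_c¹/ω_s¹ = 31/94
Stage 2: N_ring = 23 + 2·28 = 79
Stage 2: 23(ω_s−ω_c) = −79(ω_r−ω_c),  ω_s=0, ω_r=1
Stage 2: 23(0−ω_c) = −79(1−ω_c)  ⇒  102ω_c = 79  ⇒  ω_c = 79/102
  ⇒ ω_c²/ω_r² = 79/102
Coupling ω_r² = ω_c¹ ⇒ overall = 31/94 × 79/102 = 2449/9588

2449/9588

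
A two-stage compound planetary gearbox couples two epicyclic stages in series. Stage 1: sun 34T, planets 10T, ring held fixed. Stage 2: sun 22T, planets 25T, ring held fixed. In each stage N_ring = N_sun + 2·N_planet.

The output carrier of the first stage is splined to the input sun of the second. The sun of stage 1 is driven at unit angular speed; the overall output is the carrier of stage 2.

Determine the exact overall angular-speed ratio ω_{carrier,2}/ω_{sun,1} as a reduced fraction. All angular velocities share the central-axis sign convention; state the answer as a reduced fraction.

17/188

Stage 1: N_ring = 34 + 2·10 = 54
Stage 1: 34(ω_s−ω_c) = −54(ω_r−ω_c),  ω_r=0, ω_s=1
Stage 1: 34(1−ω_c) = −54(0−ω_c)  ⇒  88ω_c = 34  ⇒  ω_c = 17/44
  ⇒ ω_c¹/ω_s¹ = 17/44
Stage 2: N_ring = 22 + 2·25 = 72
Stage 2: 22(ω_s−ω_c) = −72(ω_r−ω_c),  ω_r=0, ω_s=1
Stage 2: 22(1−ω_c) = −72(0−ω_c)  ⇒  94ω_c = 22  ⇒  ω_c = 11/47
  ⇒ ω_c²/ω_s² = 11/47
Coupling ω_s² = ω_c¹ ⇒ overall = 17/44 × 11/47 = 17/188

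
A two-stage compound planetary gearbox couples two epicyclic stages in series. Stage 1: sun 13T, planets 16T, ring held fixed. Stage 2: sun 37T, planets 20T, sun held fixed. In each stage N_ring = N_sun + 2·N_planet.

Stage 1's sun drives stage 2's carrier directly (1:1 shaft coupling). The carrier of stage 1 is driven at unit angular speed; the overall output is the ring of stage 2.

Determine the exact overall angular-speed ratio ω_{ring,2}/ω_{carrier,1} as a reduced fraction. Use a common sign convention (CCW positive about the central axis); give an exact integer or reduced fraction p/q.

6612/1001

Stage 1: N_ring = 13 + 2·16 = 45
Stage 1: 13(ω_s−ω_c) = −45(ω_r−ω_c),  ω_r=0, ω_c=1
Stage 1: ω_s = 1 − (45/13)(0−1) = 58/13
  ⇒ ω_s¹/ω_c¹ = 58/13
Stage 2: N_ring = 37 + 2·20 = 77
Stage 2: 37(ω_s−ω_c) = −77(ω_r−ω_c),  ω_s=0, ω_c=1
Stage 2: ω_r = 1 − (37/77)(0−1) = 114/77
  ⇒ ω_r²/ω_c² = 114/77
Coupling ω_c² = ω_s¹ ⇒ overall = 58/13 × 114/77 = 6612/1001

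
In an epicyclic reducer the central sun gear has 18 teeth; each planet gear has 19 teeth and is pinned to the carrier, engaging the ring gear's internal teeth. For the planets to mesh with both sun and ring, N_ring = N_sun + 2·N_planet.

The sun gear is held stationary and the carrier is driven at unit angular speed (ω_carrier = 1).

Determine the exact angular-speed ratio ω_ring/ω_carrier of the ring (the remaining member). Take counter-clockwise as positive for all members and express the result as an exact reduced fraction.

37/28

N_ring = 18 + 2·19 = 56
18(ω_s−ω_c) = −56(ω_r−ω_c),  ω_s=0, ω_c=1
ω_r = 1 − (18/56)(0−1) = 37/28
ω_r/ω_c = 37/28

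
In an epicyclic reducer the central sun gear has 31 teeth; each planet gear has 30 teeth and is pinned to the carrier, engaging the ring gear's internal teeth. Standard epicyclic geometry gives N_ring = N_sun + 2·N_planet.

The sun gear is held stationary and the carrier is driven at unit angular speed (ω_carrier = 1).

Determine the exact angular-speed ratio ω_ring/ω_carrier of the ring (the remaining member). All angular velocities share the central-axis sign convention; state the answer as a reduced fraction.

122/91

N_ring = 31 + 2·30 = 91
31(ω_s−ω_c) = −91(ω_r−ω_c),  ω_s=0, ω_c=1
ω_r = 1 − (31/91)(0−1) = 122/91
ω_r/ω_c = 122/91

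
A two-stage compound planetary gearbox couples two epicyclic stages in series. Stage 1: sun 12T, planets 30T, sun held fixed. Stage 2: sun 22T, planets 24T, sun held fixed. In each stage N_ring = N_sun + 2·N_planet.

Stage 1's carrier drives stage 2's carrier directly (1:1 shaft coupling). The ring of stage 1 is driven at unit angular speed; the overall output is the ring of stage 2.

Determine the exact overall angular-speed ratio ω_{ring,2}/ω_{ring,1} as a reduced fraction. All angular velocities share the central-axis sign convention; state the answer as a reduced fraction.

276/245

Stage 1: N_ring = 12 + 2·30 = 72
Stage 1: 12(ω_s−ω_c) = −72(ω_r−ω_c),  ω_s=0, ω_r=1
Stage 1: 12(0−ω_c) = −72(1−ω_c)  ⇒  84ω_c = 72  ⇒  ω_c = 6/7
  ⇒ ω_c¹/ω_r¹ = 6/7
Stage 2: N_ring = 22 + 2·24 = 70
Stage 2: 22(ω_s−ω_c) = −70(ω_r−ω_c),  ω_s=0, ω_c=1
Stage 2: ω_r = 1 − (22/70)(0−1) = 46/35
  ⇒ ω_r²/ω_c² = 46/35
Coupling ω_c² = ω_c¹ ⇒ overall = 6/7 × 46/35 = 276/245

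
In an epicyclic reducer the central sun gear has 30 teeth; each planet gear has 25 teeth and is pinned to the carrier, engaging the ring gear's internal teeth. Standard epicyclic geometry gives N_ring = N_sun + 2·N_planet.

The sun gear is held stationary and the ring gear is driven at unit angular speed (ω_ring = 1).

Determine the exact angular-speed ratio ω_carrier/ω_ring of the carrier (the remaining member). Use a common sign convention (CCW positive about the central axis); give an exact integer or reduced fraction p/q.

8/11

N_ring = 30 + 2·25 = 80
30(ω_s−ω_c) = −80(ω_r−ω_c),  ω_s=0, ω_r=1
30(0−ω_c) = −80(1−ω_c)  ⇒  110ω_c = 80  ⇒  ω_c = 8/11
ω_c/ω_r = 8/11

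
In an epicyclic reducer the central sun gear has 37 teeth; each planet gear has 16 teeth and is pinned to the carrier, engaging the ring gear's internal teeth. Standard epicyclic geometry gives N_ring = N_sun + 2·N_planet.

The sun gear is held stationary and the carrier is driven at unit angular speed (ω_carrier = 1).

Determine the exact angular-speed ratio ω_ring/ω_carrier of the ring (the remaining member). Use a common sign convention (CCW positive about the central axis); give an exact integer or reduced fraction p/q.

106/69

N_ring = 37 + 2·16 = 69
37(ω_s−ω_c) = −69(ω_r−ω_c),  ω_s=0, ω_c=1
ω_r = 1 − (37/69)(0−1) = 106/69
ω_r/ω_c = 106/69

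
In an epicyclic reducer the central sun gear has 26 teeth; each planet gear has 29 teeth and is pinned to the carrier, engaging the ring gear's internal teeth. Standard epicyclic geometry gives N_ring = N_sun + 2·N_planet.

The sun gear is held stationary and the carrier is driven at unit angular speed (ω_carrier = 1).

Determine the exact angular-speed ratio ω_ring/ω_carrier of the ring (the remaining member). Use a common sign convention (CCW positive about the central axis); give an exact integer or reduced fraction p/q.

N_ring = 26 + 2·29 = 84
26(ω_s−ω_c) = −84(ω_r−ω_c),  ω_s=0, ω_c=1
ω_r = 1 − (26/84)(0−1) = 55/42
ω_r/ω_c = 55/42

55/42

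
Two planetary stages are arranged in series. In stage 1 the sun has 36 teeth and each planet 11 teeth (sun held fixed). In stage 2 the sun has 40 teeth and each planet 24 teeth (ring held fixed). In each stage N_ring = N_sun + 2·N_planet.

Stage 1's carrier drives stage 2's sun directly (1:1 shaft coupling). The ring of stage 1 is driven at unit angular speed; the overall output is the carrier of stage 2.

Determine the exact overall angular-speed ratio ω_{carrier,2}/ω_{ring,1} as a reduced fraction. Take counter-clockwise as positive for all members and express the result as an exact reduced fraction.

Stage 1: N_ring = 36 + 2·11 = 58
Stage 1: 36(ω_s−ω_c) = −58(ω_r−ω_c),  ω_s=0, ω_r=1
Stage 1: 36(0−ω_c) = −58(1−ω_c)  ⇒  94ω_c = 58  ⇒  ω_c = 29/47
  ⇒ ω_c¹/ω_r¹ = 29/47
Stage 2: N_ring = 40 + 2·24 = 88
Stage 2: 40(ω_s−ω_c) = −88(ω_r−ω_c),  ω_r=0, ω_s=1
Stage 2: 40(1−ω_c) = −88(0−ω_c)  ⇒  128ω_c = 40  ⇒  ω_c = 5/16
  ⇒ ω_c²/ω_s² = 5/16
Coupling ω_s² = ω_c¹ ⇒ overall = 29/47 × 5/16 = 145/752

145/752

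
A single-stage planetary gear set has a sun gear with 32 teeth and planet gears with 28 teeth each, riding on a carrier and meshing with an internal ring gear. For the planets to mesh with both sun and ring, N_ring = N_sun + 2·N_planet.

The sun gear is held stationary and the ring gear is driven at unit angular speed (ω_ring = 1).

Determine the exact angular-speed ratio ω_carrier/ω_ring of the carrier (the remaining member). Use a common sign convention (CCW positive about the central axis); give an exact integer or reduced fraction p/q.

11/15

N_ring = 32 + 2·28 = 88
32(ω_s−ω_c) = −88(ω_r−ω_c),  ω_s=0, ω_r=1
32(0−ω_c) = −88(1−ω_c)  ⇒  120ω_c = 88  ⇒  ω_c = 11/15
ω_c/ω_r = 11/15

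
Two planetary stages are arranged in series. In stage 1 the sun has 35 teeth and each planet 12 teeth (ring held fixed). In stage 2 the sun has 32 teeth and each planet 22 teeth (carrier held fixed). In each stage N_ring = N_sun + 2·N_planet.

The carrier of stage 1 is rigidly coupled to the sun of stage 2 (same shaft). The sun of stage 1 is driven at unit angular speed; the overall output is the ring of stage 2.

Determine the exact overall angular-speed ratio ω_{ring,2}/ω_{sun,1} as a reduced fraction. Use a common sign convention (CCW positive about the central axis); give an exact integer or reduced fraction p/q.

-140/893

Stage 1: N_ring = 35 + 2·12 = 59
Stage 1: 35(ω_s−ω_c) = −59(ω_r−ω_c),  ω_r=0, ω_s=1
Stage 1: 35(1−ω_c) = −59(0−ω_c)  ⇒  94ω_c = 35  ⇒  ω_c = 35/94
  ⇒ ω_c¹/ω_s¹ = 35/94
Stage 2: N_ring = 32 + 2·22 = 76
Stage 2: 32(ω_s−ω_c) = −76(ω_r−ω_c),  ω_c=0, ω_s=1
Stage 2: ω_r = 0 − (32/76)(1−0) = -8/19
  ⇒ ω_r²/ω_s² = -8/19
Coupling ω_s² = ω_c¹ ⇒ overall = 35/94 × -8/19 = -140/893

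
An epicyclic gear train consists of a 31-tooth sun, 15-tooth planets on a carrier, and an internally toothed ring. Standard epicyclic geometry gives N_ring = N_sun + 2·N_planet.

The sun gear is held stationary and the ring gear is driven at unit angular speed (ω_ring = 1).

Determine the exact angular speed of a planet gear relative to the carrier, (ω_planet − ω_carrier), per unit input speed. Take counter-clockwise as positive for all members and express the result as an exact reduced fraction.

1891/1380

N_ring = 31 + 2·15 = 61
31(ω_s−ω_c) = −61(ω_r−ω_c),  ω_s=0, ω_r=1
31(0−ω_c) = −61(1−ω_c)  ⇒  92ω_c = 61  ⇒  ω_c = 61/92
sun–planet: 31·(0−61/92) = −15·(ω_p−ω_c)  ⇒  ω_p−ω_c = −(31/15)·(-61/92) = 1891/1380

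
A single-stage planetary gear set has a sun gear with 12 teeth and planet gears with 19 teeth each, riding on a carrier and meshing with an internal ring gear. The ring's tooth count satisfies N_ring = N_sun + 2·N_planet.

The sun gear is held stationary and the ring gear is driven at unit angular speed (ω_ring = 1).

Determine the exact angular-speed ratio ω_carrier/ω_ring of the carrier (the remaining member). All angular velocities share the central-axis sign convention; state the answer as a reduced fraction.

25/31

N_ring = 12 + 2·19 = 50
12(ω_s−ω_c) = −50(ω_r−ω_c),  ω_s=0, ω_r=1
12(0−ω_c) = −50(1−ω_c)  ⇒  62ω_c = 50  ⇒  ω_c = 25/31
ω_c/ω_r = 25/31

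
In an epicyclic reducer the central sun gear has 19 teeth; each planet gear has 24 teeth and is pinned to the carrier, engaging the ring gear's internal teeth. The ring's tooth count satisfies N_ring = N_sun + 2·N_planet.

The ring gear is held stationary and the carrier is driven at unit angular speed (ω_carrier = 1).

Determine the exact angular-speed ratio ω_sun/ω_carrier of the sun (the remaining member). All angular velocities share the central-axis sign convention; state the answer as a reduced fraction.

N_ring = 19 + 2·24 = 67
19(ω_s−ω_c) = −67(ω_r−ω_c),  ω_r=0, ω_c=1
ω_s = 1 − (67/19)(0−1) = 86/19
ω_s/ω_c = 86/19

86/19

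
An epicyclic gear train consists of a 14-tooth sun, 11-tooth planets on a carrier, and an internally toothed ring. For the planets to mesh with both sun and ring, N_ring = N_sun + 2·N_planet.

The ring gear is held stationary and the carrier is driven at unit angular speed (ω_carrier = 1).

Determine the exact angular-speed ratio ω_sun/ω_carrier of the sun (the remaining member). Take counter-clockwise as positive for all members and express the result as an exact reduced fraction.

25/7

N_ring = 14 + 2·11 = 36
14(ω_s−ω_c) = −36(ω_r−ω_c),  ω_r=0, ω_c=1
ω_s = 1 − (36/14)(0−1) = 25/7
ω_s/ω_c = 25/7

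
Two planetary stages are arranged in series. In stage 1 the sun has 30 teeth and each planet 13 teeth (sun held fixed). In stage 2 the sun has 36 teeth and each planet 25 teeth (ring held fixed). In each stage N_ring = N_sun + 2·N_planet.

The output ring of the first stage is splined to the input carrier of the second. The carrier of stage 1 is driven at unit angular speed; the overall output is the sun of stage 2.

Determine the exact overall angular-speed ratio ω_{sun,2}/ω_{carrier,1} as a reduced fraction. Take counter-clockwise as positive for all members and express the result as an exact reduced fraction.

Stage 1: N_ring = 30 + 2·13 = 56
Stage 1: 30(ω_s−ω_c) = −56(ω_r−ω_c),  ω_s=0, ω_c=1
Stage 1: ω_r = 1 − (30/56)(0−1) = 43/28
  ⇒ ω_r¹/ω_c¹ = 43/28
Stage 2: N_ring = 36 + 2·25 = 86
Stage 2: 36(ω_s−ω_c) = −86(ω_r−ω_c),  ω_r=0, ω_c=1
Stage 2: ω_s = 1 − (86/36)(0−1) = 61/18
  ⇒ ω_s²/ω_c² = 61/18
Coupling ω_c² = ω_r¹ ⇒ overall = 43/28 × 61/18 = 2623/504

2623/504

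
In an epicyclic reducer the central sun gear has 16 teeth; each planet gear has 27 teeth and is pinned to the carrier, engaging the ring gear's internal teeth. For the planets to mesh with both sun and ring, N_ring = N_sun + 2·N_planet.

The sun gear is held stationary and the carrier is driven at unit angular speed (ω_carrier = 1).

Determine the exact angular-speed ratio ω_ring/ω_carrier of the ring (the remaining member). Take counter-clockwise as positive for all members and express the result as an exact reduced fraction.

N_ring = 16 + 2·27 = 70
16(ω_s−ω_c) = −70(ω_r−ω_c),  ω_s=0, ω_c=1
ω_r = 1 − (16/70)(0−1) = 43/35
ω_r/ω_c = 43/35

43/35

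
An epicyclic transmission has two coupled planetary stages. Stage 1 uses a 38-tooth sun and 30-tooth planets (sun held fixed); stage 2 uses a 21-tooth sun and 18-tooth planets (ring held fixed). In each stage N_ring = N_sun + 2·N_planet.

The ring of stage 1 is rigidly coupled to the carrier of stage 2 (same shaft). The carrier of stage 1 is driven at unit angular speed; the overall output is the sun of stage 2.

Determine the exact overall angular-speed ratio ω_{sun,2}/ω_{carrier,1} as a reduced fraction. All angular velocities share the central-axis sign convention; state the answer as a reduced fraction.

Stage 1: N_ring = 38 + 2·30 = 98
Stage 1: 38(ω_s−ω_c) = −98(ω_r−ω_c),  ω_s=0, ω_c=1
Stage 1: ω_r = 1 − (38/98)(0−1) = 68/49
  ⇒ ω_r¹/ω_c¹ = 68/49
Stage 2: N_ring = 21 + 2·18 = 57
Stage 2: 21(ω_s−ω_c) = −57(ω_r−ω_c),  ω_r=0, ω_c=1
Stage 2: ω_s = 1 − (57/21)(0−1) = 26/7
  ⇒ ω_s²/ω_c² = 26/7
Coupling ω_c² = ω_r¹ ⇒ overall = 68/49 × 26/7 = 1768/343

1768/343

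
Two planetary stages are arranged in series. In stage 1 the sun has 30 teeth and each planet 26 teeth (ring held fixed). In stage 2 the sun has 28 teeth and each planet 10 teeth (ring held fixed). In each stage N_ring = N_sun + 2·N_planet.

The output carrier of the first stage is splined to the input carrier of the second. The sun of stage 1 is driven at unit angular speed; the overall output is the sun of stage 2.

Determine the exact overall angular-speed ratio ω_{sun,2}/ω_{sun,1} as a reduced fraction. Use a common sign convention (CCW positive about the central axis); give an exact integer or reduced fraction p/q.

Stage 1: N_ring = 30 + 2·26 = 82
Stage 1: 30(ω_s−ω_c) = −82(ω_r−ω_c),  ω_r=0, ω_s=1
Stage 1: 30(1−ω_c) = −82(0−ω_c)  ⇒  112ω_c = 30  ⇒  ω_c = 15/56
  ⇒ ω_c¹/ω_s¹ = 15/56
Stage 2: N_ring = 28 + 2·10 = 48
Stage 2: 28(ω_s−ω_c) = −48(ω_r−ω_c),  ω_r=0, ω_c=1
Stage 2: ω_s = 1 − (48/28)(0−1) = 19/7
  ⇒ ω_s²/ω_c² = 19/7
Coupling ω_c² = ω_c¹ ⇒ overall = 15/56 × 19/7 = 285/392

285/392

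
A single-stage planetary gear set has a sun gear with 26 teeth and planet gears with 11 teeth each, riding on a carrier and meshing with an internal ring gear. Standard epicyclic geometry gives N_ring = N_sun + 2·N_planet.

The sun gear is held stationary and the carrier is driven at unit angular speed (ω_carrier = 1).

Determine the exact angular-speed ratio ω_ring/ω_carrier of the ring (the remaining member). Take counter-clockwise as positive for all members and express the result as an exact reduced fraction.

37/24

N_ring = 26 + 2·11 = 48
26(ω_s−ω_c) = −48(ω_r−ω_c),  ω_s=0, ω_c=1
ω_r = 1 − (26/48)(0−1) = 37/24
ω_r/ω_c = 37/24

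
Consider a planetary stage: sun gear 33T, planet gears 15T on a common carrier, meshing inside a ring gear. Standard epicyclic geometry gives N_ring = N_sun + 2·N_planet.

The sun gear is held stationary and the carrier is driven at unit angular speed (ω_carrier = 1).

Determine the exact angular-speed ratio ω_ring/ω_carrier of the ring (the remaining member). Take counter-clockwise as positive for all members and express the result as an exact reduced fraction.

N_ring = 33 + 2·15 = 63
33(ω_s−ω_c) = −63(ω_r−ω_c),  ω_s=0, ω_c=1
ω_r = 1 − (33/63)(0−1) = 32/21
ω_r/ω_c = 32/21

32/21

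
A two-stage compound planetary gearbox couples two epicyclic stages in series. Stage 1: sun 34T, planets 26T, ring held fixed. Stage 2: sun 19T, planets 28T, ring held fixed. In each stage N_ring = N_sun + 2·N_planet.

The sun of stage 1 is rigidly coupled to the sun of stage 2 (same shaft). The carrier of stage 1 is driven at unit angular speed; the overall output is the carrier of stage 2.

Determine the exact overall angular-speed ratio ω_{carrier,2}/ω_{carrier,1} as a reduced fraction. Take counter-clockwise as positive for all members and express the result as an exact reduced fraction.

570/799

Stage 1: N_ring = 34 + 2·26 = 86
Stage 1: 34(ω_s−ω_c) = −86(ω_r−ω_c),  ω_r=0, ω_c=1
Stage 1: ω_s = 1 − (86/34)(0−1) = 60/17
  ⇒ ω_s¹/ω_c¹ = 60/17
Stage 2: N_ring = 19 + 2·28 = 75
Stage 2: 19(ω_s−ω_c) = −75(ω_r−ω_c),  ω_r=0, ω_s=1
Stage 2: 19(1−ω_c) = −75(0−ω_c)  ⇒  94ω_c = 19  ⇒  ω_c = 19/94
  ⇒ ω_c²/ω_s² = 19/94
Coupling ω_s² = ω_s¹ ⇒ overall = 60/17 × 19/94 = 570/799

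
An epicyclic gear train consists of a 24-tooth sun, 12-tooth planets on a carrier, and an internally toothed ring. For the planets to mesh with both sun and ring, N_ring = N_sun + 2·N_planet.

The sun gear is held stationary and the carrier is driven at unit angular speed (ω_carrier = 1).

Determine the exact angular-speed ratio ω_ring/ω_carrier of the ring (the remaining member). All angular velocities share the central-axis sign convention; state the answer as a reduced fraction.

3/2

N_ring = 24 + 2·12 = 48
24(ω_s−ω_c) = −48(ω_r−ω_c),  ω_s=0, ω_c=1
ω_r = 1 − (24/48)(0−1) = 3/2
ω_r/ω_c = 3/2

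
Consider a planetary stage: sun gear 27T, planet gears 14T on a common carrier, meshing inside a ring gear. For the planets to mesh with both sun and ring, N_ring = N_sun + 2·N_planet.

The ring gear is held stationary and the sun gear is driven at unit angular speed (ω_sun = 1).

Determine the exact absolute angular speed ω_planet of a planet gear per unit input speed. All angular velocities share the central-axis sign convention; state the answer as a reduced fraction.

N_ring = 27 + 2·14 = 55
27(ω_s−ω_c) = −55(ω_r−ω_c),  ω_r=0, ω_s=1
27(1−ω_c) = −55(0−ω_c)  ⇒  82ω_c = 27  ⇒  ω_c = 27/82
sun–planet: 27·(1−27/82) = −14·(ω_p−ω_c)  ⇒  ω_p−ω_c = −(27/14)·(55/82) = -1485/1148
ω_p = 27/82 − 1485/1148 = -27/28

-27/28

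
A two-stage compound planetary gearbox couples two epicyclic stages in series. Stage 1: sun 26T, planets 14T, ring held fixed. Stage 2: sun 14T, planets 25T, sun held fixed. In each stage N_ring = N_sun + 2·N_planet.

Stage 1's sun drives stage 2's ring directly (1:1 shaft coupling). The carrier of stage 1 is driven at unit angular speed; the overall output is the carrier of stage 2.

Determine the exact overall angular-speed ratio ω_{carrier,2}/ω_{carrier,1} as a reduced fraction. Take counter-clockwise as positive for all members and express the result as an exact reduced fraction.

Stage 1: N_ring = 26 + 2·14 = 54
Stage 1: 26(ω_s−ω_c) = −54(ω_r−ω_c),  ω_r=0, ω_c=1
Stage 1: ω_s = 1 − (54/26)(0−1) = 40/13
  ⇒ ω_s¹/ω_c¹ = 40/13
Stage 2: N_ring = 14 + 2·25 = 64
Stage 2: 14(ω_s−ω_c) = −64(ω_r−ω_c),  ω_s=0, ω_r=1
Stage 2: 14(0−ω_c) = −64(1−ω_c)  ⇒  78ω_c = 64  ⇒  ω_c = 32/39
  ⇒ ω_c²/ω_r² = 32/39
Coupling ω_r² = ω_s¹ ⇒ overall = 40/13 × 32/39 = 1280/507

1280/507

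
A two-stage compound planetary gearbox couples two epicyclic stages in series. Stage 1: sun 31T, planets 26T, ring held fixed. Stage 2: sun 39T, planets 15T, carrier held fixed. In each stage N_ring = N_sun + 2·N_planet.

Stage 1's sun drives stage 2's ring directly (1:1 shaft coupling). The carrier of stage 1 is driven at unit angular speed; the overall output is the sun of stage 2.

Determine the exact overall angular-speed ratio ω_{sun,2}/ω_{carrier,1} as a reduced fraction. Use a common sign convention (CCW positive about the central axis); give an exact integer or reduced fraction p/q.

-2622/403

Stage 1: N_ring = 31 + 2·26 = 83
Stage 1: 31(ω_s−ω_c) = −83(ω_r−ω_c),  ω_r=0, ω_c=1
Stage 1: ω_s = 1 − (83/31)(0−1) = 114/31
  ⇒ ω_s¹/ω_c¹ = 114/31
Stage 2: N_ring = 39 + 2·15 = 69
Stage 2: 39(ω_s−ω_c) = −69(ω_r−ω_c),  ω_c=0, ω_r=1
Stage 2: ω_s = 0 − (69/39)(1−0) = -23/13
  ⇒ ω_s²/ω_r² = -23/13
Coupling ω_r² = ω_s¹ ⇒ overall = 114/31 × -23/13 = -2622/403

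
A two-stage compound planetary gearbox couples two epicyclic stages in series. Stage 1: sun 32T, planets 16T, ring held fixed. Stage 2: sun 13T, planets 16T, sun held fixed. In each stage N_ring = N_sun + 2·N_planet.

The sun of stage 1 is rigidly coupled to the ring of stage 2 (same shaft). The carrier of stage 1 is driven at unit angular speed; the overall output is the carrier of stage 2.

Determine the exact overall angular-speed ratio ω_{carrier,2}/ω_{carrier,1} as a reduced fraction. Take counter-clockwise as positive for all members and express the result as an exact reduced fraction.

Stage 1: N_ring = 32 + 2·16 = 64
Stage 1: 32(ω_s−ω_c) = −64(ω_r−ω_c),  ω_r=0, ω_c=1
Stage 1: ω_s = 1 − (64/32)(0−1) = 3
  ⇒ ω_s¹/ω_c¹ = 3
Stage 2: N_ring = 13 + 2·16 = 45
Stage 2: 13(ω_s−ω_c) = −45(ω_r−ω_c),  ω_s=0, ω_r=1
Stage 2: 13(0−ω_c) = −45(1−ω_c)  ⇒  58ω_c = 45  ⇒  ω_c = 45/58
  ⇒ ω_c²/ω_r² = 45/58
Coupling ω_r² = ω_s¹ ⇒ overall = 3 × 45/58 = 135/58

135/58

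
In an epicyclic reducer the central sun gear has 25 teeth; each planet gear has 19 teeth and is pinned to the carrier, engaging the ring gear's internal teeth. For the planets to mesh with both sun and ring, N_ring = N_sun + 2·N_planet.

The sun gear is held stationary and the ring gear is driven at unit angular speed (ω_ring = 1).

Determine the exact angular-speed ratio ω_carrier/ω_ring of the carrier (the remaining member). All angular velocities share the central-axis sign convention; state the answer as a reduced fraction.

N_ring = 25 + 2·19 = 63
25(ω_s−ω_c) = −63(ω_r−ω_c),  ω_s=0, ω_r=1
25(0−ω_c) = −63(1−ω_c)  ⇒  88ω_c = 63  ⇒  ω_c = 63/88
ω_c/ω_r = 63/88

63/88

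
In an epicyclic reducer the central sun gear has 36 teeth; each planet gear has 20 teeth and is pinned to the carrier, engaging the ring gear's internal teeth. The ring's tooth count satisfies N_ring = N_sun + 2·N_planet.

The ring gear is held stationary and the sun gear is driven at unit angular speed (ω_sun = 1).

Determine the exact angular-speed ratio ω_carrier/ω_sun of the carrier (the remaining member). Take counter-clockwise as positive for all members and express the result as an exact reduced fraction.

N_ring = 36 + 2·20 = 76
36(ω_s−ω_c) = −76(ω_r−ω_c),  ω_r=0, ω_s=1
36(1−ω_c) = −76(0−ω_c)  ⇒  112ω_c = 36  ⇒  ω_c = 9/28
ω_c/ω_s = 9/28

9/28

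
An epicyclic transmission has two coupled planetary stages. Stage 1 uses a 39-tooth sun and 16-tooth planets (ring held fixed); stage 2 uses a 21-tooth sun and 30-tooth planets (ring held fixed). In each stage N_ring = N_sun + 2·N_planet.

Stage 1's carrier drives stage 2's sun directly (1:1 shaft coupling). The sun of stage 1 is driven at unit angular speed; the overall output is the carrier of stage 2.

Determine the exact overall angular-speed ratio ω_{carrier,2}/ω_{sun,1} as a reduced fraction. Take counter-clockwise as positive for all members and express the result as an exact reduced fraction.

Stage 1: N_ring = 39 + 2·16 = 71
Stage 1: 39(ω_s−ω_c) = −71(ω_r−ω_c),  ω_r=0, ω_s=1
Stage 1: 39(1−ω_c) = −71(0−ω_c)  ⇒  110ω_c = 39  ⇒  ω_c = 39/110
  ⇒ ω_c¹/ω_s¹ = 39/110
Stage 2: N_ring = 21 + 2·30 = 81
Stage 2: 21(ω_s−ω_c) = −81(ω_r−ω_c),  ω_r=0, ω_s=1
Stage 2: 21(1−ω_c) = −81(0−ω_c)  ⇒  102ω_c = 21  ⇒  ω_c = 7/34
  ⇒ ω_c²/ω_s² = 7/34
Coupling ω_s² = ω_c¹ ⇒ overall = 39/110 × 7/34 = 273/3740

273/3740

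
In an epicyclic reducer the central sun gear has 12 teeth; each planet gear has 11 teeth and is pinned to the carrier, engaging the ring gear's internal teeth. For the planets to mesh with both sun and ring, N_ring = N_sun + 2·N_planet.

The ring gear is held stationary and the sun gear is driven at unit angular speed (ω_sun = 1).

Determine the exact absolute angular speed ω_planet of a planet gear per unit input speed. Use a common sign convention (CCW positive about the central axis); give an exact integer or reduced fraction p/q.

-6/11

N_ring = 12 + 2·11 = 34
12(ω_s−ω_c) = −34(ω_r−ω_c),  ω_r=0, ω_s=1
12(1−ω_c) = −34(0−ω_c)  ⇒  46ω_c = 12  ⇒  ω_c = 6/23
sun–planet: 12·(1−6/23) = −11·(ω_p−ω_c)  ⇒  ω_p−ω_c = −(12/11)·(17/23) = -204/253
ω_p = 6/23 − 204/253 = -6/11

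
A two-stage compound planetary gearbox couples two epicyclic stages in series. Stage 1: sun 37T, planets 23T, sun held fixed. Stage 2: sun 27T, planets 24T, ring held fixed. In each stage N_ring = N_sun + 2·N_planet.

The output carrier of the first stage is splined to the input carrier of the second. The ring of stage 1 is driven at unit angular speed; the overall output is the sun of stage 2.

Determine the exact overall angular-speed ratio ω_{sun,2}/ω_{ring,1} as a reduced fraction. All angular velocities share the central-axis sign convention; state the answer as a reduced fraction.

Stage 1: N_ring = 37 + 2·23 = 83
Stage 1: 37(ω_s−ω_c) = −83(ω_r−ω_c),  ω_s=0, ω_r=1
Stage 1: 37(0−ω_c) = −83(1−ω_c)  ⇒  120ω_c = 83  ⇒  ω_c = 83/120
  ⇒ ω_c¹/ω_r¹ = 83/120
Stage 2: N_ring = 27 + 2·24 = 75
Stage 2: 27(ω_s−ω_c) = −75(ω_r−ω_c),  ω_r=0, ω_c=1
Stage 2: ω_s = 1 − (75/27)(0−1) = 34/9
  ⇒ ω_s²/ω_c² = 34/9
Coupling ω_c² = ω_c¹ ⇒ overall = 83/120 × 34/9 = 1411/540

1411/540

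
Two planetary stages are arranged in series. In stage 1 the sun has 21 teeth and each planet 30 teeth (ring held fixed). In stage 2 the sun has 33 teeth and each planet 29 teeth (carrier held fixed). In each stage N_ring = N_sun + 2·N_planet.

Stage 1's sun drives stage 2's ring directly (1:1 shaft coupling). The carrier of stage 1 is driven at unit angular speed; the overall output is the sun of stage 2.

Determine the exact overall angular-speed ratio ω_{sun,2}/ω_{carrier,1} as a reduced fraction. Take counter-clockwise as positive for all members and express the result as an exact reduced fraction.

-442/33

Stage 1: N_ring = 21 + 2·30 = 81
Stage 1: 21(ω_s−ω_c) = −81(ω_r−ω_c),  ω_r=0, ω_c=1
Stage 1: ω_s = 1 − (81/21)(0−1) = 34/7
  ⇒ ω_s¹/ω_c¹ = 34/7
Stage 2: N_ring = 33 + 2·29 = 91
Stage 2: 33(ω_s−ω_c) = −91(ω_r−ω_c),  ω_c=0, ω_r=1
Stage 2: ω_s = 0 − (91/33)(1−0) = -91/33
  ⇒ ω_s²/ω_r² = -91/33
Coupling ω_r² = ω_s¹ ⇒ overall = 34/7 × -91/33 = -442/33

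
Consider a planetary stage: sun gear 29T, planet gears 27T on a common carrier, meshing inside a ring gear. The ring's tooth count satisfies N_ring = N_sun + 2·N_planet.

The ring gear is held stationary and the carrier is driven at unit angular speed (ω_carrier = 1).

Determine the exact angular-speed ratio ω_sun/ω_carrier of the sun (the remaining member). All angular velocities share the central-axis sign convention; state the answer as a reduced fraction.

112/29

N_ring = 29 + 2·27 = 83
29(ω_s−ω_c) = −83(ω_r−ω_c),  ω_r=0, ω_c=1
ω_s = 1 − (83/29)(0−1) = 112/29
ω_s/ω_c = 112/29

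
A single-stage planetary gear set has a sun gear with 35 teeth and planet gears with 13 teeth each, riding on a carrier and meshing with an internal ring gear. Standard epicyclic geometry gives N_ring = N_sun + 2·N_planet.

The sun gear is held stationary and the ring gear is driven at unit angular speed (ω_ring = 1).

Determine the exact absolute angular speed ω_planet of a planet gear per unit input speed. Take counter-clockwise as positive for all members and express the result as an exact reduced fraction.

61/26

N_ring = 35 + 2·13 = 61
35(ω_s−ω_c) = −61(ω_r−ω_c),  ω_s=0, ω_r=1
35(0−ω_c) = −61(1−ω_c)  ⇒  96ω_c = 61  ⇒  ω_c = 61/96
sun–planet: 35·(0−61/96) = −13·(ω_p−ω_c)  ⇒  ω_p−ω_c = −(35/13)·(-61/96) = 2135/1248
ω_p = 61/96 + 2135/1248 = 61/26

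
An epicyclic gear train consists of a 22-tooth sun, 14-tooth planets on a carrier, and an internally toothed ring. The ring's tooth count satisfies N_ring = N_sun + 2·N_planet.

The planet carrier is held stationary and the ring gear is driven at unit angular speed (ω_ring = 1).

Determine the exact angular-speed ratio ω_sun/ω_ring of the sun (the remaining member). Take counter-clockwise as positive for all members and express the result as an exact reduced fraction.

N_ring = 22 + 2·14 = 50
22(ω_s−ω_c) = −50(ω_r−ω_c),  ω_c=0, ω_r=1
ω_s = 0 − (50/22)(1−0) = -25/11
ω_s/ω_r = -25/11

-25/11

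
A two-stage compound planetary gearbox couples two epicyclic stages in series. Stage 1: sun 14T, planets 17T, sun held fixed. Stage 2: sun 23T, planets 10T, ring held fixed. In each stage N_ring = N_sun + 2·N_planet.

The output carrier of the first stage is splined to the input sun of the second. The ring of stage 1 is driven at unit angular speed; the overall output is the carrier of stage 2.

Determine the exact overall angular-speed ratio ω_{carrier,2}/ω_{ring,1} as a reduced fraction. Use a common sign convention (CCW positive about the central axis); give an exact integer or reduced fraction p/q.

92/341

Stage 1: N_ring = 14 + 2·17 = 48
Stage 1: 14(ω_s−ω_c) = −48(ω_r−ω_c),  ω_s=0, ω_r=1
Stage 1: 14(0−ω_c) = −48(1−ω_c)  ⇒  62ω_c = 48  ⇒  ω_c = 24/31
  ⇒ ω_c¹/ω_r¹ = 24/31
Stage 2: N_ring = 23 + 2·10 = 43
Stage 2: 23(ω_s−ω_c) = −43(ω_r−ω_c),  ω_r=0, ω_s=1
Stage 2: 23(1−ω_c) = −43(0−ω_c)  ⇒  66ω_c = 23  ⇒  ω_c = 23/66
  ⇒ ω_c²/ω_s² = 23/66
Coupling ω_s² = ω_c¹ ⇒ overall = 24/31 × 23/66 = 92/341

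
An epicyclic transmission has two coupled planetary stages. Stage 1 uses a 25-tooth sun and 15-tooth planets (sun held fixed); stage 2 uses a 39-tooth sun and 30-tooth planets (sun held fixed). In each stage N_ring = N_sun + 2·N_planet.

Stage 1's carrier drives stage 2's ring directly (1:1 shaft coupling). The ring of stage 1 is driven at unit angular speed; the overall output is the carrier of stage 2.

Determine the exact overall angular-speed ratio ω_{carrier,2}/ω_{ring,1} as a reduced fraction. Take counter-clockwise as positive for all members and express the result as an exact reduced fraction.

Stage 1: N_ring = 25 + 2·15 = 55
Stage 1: 25(ω_s−ω_c) = −55(ω_r−ω_c),  ω_s=0, ω_r=1
Stage 1: 25(0−ω_c) = −55(1−ω_c)  ⇒  80ω_c = 55  ⇒  ω_c = 11/16
  ⇒ ω_c¹/ω_r¹ = 11/16
Stage 2: N_ring = 39 + 2·30 = 99
Stage 2: 39(ω_s−ω_c) = −99(ω_r−ω_c),  ω_s=0, ω_r=1
Stage 2: 39(0−ω_c) = −99(1−ω_c)  ⇒  138ω_c = 99  ⇒  ω_c = 33/46
  ⇒ ω_c²/ω_r² = 33/46
Coupling ω_r² = ω_c¹ ⇒ overall = 11/16 × 33/46 = 363/736

363/736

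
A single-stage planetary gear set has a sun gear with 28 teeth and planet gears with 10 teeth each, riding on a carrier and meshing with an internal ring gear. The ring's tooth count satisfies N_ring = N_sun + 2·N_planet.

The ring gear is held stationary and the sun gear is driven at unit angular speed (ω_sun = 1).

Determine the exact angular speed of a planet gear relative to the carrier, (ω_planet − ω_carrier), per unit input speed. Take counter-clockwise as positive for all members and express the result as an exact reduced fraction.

-168/95

N_ring = 28 + 2·10 = 48
28(ω_s−ω_c) = −48(ω_r−ω_c),  ω_r=0, ω_s=1
28(1−ω_c) = −48(0−ω_c)  ⇒  76ω_c = 28  ⇒  ω_c = 7/19
sun–planet: 28·(1−7/19) = −10·(ω_p−ω_c)  ⇒  ω_p−ω_c = −(28/10)·(12/19) = -168/95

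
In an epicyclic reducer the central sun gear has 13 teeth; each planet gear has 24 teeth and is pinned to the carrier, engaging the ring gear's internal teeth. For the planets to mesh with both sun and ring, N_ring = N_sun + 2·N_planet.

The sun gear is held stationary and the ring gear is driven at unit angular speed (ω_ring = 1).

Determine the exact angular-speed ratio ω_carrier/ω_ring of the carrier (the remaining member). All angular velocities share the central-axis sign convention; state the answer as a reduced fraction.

61/74

N_ring = 13 + 2·24 = 61
13(ω_s−ω_c) = −61(ω_r−ω_c),  ω_s=0, ω_r=1
13(0−ω_c) = −61(1−ω_c)  ⇒  74ω_c = 61  ⇒  ω_c = 61/74
ω_c/ω_r = 61/74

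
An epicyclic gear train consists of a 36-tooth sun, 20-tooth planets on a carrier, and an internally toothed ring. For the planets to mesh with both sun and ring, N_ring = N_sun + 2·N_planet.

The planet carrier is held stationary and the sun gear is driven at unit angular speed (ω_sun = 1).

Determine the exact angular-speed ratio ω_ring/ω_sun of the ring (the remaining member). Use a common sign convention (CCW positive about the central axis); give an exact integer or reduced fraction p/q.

N_ring = 36 + 2·20 = 76
36(ω_s−ω_c) = −76(ω_r−ω_c),  ω_c=0, ω_s=1
ω_r = 0 − (36/76)(1−0) = -9/19
ω_r/ω_s = -9/19

-9/19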